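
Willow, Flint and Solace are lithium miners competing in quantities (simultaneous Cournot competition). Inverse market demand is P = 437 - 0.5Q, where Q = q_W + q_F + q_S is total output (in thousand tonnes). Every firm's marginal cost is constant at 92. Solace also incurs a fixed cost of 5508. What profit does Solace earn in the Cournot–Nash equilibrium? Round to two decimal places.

A representative firm's profit is π_i = q_i(437 - 0.5Q) - 92q_i.
Setting ∂π_i/∂q_i = 0 with rivals' quantities fixed: 345 - q_i - (1/2)·Σ_{j≠i} q_j = 0.
By symmetry each firm produces the same amount; substituting Σ_{j≠i} q_j = 2q_i yields q_i = 345/2.
Price P = 437 - (1/2)·(1035/2) = 713/4.
Solace's profit: (713/4 - 92)·(345/2) - 5508 = 9370.1250.

9370.13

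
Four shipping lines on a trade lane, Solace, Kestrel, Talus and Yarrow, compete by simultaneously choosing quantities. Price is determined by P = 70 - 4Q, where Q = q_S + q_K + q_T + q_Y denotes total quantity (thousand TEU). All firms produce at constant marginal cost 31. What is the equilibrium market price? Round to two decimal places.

38.80

Each firm earns π_i = (70 - 4Q)q_i - 31q_i.
First-order condition (treating rivals' output as given): 39 - 8q_i - 4·Σ_{j≠i} q_j = 0.
With identical firms every q_j equals q_i, so Σ_{j≠i} q_j = 3q_i and 39 = 20q_i, giving q_i = 39/20.
Total output Q = 39/5, so price P = 70 - 4·(39/5) = 194/5.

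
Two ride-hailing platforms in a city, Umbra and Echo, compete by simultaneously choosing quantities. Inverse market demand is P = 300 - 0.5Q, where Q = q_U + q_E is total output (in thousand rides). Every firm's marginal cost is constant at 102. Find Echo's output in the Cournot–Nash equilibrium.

132

A representative firm's profit is π_i = q_i(300 - 0.5Q) - 102q_i.
Setting ∂π_i/∂q_i = 0 with rivals' quantities fixed: 198 - q_i - (1/2)q_j = 0.
With identical firms every q_j equals q_i, so q_j = q_i and 198 = (3/2)q_i, giving q_i = 132.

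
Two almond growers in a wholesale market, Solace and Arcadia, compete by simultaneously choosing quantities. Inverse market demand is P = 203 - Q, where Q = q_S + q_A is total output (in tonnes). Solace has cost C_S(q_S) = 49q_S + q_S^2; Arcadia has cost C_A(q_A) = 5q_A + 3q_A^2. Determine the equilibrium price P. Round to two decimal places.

Solace's profit: π_S = (203 - Q)q_S - (49q_S + q_S²). Setting ∂π_S/∂q_S = 0: 154 - 4q_S - (q_A) = 0.
Arcadia's first-order condition: 198 - 8q_A - (q_S) = 0.
Best responses: q_S = (154 - q_A)/4, q_A = (198 - q_S)/8.
Substituting one into the other gives q_S = 1034/31 and q_A = 638/31.
Total output Q = 1672/31, so price P = 203 - 1672/31 = 149.0645.

149.06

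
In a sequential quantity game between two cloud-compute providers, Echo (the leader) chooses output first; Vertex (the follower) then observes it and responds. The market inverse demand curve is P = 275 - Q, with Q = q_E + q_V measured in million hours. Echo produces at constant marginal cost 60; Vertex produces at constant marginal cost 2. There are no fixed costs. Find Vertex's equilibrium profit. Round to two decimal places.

9457.56

Solve by backward induction. Given q_E, the follower Vertex maximises π_V = (275 - q_E - q_V)q_V - 2q_V.
Follower FOC: 273 - q_E - 2q_V = 0, so q_V(q_E) = (273 - q_E)/2.
The leader anticipates this reaction. Substituting into P = 275 - Q gives P = 277/2 - (1/2)q_E, so π_E = (277/2 - (1/2)q_E)q_E - 60q_E.
Maximising: ∂π_E/∂q_E = 157/2 - q_E = 0, giving q_E = 157/2.
Then q_V = (273 - 157/2)/2 = 389/4.
Price P = 275 - 703/4 = 397/4.
Vertex's profit: (397/4 - 2)·(389/4) = 9457.5625.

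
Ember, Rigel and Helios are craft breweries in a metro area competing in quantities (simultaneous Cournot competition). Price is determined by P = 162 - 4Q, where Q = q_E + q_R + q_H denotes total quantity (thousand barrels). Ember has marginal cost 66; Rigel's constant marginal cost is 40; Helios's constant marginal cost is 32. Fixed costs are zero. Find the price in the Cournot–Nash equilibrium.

75

Ember's profit: π_E = (162 - 4Q)q_E - (66q_E). Setting ∂π_E/∂q_E = 0: 96 - 8q_E - 4(q_R + q_H) = 0.
Rigel's first-order condition: 122 - 8q_R - 4(q_E + q_H) = 0.
Helios's profit: π_H = (162 - 4Q)q_H - (32q_H). Setting ∂π_H/∂q_H = 0: 130 - 8q_H - 4(q_E + q_R) = 0.
Adding the 3 first-order conditions: 348 − 16Q = 0, so Q = 87/4.
Back-substituting: q_E = (96 − 87)/4 = 9/4, q_R = (122 − 87)/4 = 35/4, q_H = (130 − 87)/4 = 43/4.
Total output Q = 87/4, so price P = 162 - 4·(87/4) = 75.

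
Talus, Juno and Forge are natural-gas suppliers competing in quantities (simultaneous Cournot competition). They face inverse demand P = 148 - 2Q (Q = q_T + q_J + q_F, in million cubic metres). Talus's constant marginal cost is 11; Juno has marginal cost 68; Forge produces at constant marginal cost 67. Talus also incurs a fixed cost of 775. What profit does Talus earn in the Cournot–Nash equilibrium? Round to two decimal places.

1178.13

Talus's profit: π_T = (148 - 2Q)q_T - (11q_T). Setting ∂π_T/∂q_T = 0: 137 - 4q_T - 2(q_J + q_F) = 0.
Juno's profit: π_J = (148 - 2Q)q_J - (68q_J). Setting ∂π_J/∂q_J = 0: 80 - 4q_J - 2(q_T + q_F) = 0.
Forge's first-order condition: 81 - 4q_F - 2(q_T + q_J) = 0.
Adding the 3 first-order conditions: 298 − 8Q = 0, so Q = 149/4.
Back-substituting: q_T = (137 − 149/2)/2 = 125/4, q_J = (80 − 149/2)/2 = 11/4, q_F = (81 − 149/2)/2 = 13/4.
Price P = 148 - 2·(149/4) = 147/2.
Talus's profit: (147/2 - 11)·(125/4) - 775 = 1178.1250.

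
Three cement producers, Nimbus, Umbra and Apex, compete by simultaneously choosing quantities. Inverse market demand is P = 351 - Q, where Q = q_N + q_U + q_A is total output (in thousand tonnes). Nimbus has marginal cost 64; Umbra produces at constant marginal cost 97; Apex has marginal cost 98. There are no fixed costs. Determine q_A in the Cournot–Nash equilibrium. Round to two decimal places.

54.50

Nimbus's profit: π_N = (351 - Q)q_N - (64q_N). Setting ∂π_N/∂q_N = 0: 287 - 2q_N - (q_U + q_A) = 0.
Umbra's profit: π_U = (351 - Q)q_U - (97q_U). Setting ∂π_U/∂q_U = 0: 254 - 2q_U - (q_N + q_A) = 0.
Apex's first-order condition: 253 - 2q_A - (q_N + q_U) = 0.
Adding the 3 first-order conditions: 794 − 4Q = 0, so Q = 397/2.
Back-substituting: q_N = (287 − 397/2) = 177/2, q_U = (254 − 397/2) = 111/2, q_A = (253 − 397/2) = 109/2.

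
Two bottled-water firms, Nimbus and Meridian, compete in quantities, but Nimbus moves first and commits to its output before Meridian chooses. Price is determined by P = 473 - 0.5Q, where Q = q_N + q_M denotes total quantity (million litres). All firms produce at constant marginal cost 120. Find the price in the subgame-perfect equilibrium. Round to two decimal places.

The follower Meridian best-responds to any q_N: π_M = (473 - 0.5Q)q_M - 120q_M.
∂π_M/∂q_M = 353 - (1/2)q_N - q_M = 0 gives the reaction function q_M = (353 - (1/2)q_N).
Nimbus substitutes q_M(q_N) into its own profit: π_N = q_N(473 - (1/2)q_N - (353 - (1/2)q_N)/2) - 120q_N = (593/2 - (1/4)q_N)q_N - 120q_N.
Leader FOC: 353/2 - (1/2)q_N = 0, so q_N = 353.
Then q_M = (353 - (1/2)·353) = 353/2.
Total output Q = 1059/2, so price P = 473 - (1/2)·(1059/2) = 833/4.

208.25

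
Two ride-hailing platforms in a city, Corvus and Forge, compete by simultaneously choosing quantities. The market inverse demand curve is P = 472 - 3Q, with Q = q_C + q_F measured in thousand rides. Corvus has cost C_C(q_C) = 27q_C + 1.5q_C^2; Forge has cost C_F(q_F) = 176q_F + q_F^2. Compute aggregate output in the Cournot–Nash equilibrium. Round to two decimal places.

Corvus's profit: π_C = (472 - 3Q)q_C - (27q_C + (3/2)q_C²). Setting ∂π_C/∂q_C = 0: 445 - 9q_C - 3(q_F) = 0.
Forge's first-order condition: 296 - 8q_F - 3(q_C) = 0.
So q_C = (445 - 3q_F)/9 and q_F = (296 - 3q_C)/8.
Solving the pair: q_C = 42.4127, q_F = 443/21.
Total output Q = 42.4127 + 443/21 = 63.5079.

63.51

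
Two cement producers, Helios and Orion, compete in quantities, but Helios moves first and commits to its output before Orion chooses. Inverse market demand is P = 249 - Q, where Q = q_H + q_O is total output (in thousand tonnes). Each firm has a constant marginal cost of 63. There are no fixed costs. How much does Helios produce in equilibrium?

Solve by backward induction. Given q_H, the follower Orion maximises π_O = (249 - q_H - q_O)q_O - 63q_O.
Setting the follower's marginal profit to zero, 186 - q_H - 2q_O = 0, i.e. q_O = (186 - q_H)/2.
The leader anticipates this reaction. Substituting into P = 249 - Q gives P = 156 - (1/2)q_H, so π_H = (156 - (1/2)q_H)q_H - 63q_H.
Maximising: ∂π_H/∂q_H = 93 - q_H = 0, giving q_H = 93.
Then q_O = (186 - 93)/2 = 93/2.

93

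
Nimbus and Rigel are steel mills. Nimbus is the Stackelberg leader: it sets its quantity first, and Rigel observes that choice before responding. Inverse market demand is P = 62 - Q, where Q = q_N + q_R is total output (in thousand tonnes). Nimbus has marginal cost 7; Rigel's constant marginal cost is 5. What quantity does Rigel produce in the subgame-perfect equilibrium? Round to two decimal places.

15.25

Solve by backward induction. Given q_N, the follower Rigel maximises π_R = (62 - q_N - q_R)q_R - 5q_R.
∂π_R/∂q_R = 57 - q_N - 2q_R = 0 gives the reaction function q_R = (57 - q_N)/2.
The leader anticipates this reaction. Substituting into P = 62 - Q gives P = 67/2 - (1/2)q_N, so π_N = (67/2 - (1/2)q_N)q_N - 7q_N.
Maximising: ∂π_N/∂q_N = 53/2 - q_N = 0, giving q_N = 53/2.
Then q_R = (57 - 53/2)/2 = 61/4.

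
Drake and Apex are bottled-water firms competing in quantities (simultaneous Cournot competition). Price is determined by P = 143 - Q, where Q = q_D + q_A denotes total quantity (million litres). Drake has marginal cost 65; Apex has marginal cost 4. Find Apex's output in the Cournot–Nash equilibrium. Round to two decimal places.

66.67

Drake's profit: π_D = (143 - Q)q_D - (65q_D). Setting ∂π_D/∂q_D = 0: 78 - 2q_D - (q_A) = 0.
Apex's first-order condition: 139 - 2q_A - (q_D) = 0.
Rearranging gives the reaction functions q_D = (78 - q_A)/2 and q_A = (139 - q_D)/2.
Substituting one into the other gives q_D = 17/3 and q_A = 200/3.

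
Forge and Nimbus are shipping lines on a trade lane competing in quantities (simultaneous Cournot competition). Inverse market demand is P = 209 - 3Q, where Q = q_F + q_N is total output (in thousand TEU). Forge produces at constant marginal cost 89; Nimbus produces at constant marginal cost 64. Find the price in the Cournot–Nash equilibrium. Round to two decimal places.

Forge's profit: π_F = (209 - 3Q)q_F - (89q_F). Setting ∂π_F/∂q_F = 0: 120 - 6q_F - 3(q_N) = 0.
Nimbus's profit: π_N = (209 - 3Q)q_N - (64q_N). Setting ∂π_N/∂q_N = 0: 145 - 6q_N - 3(q_F) = 0.
Best responses: q_F = (120 - 3q_N)/6, q_N = (145 - 3q_F)/6.
Substituting one into the other gives q_F = 95/9 and q_N = 170/9.
Total output Q = 265/9, so price P = 209 - 3·(265/9) = 362/3.

120.67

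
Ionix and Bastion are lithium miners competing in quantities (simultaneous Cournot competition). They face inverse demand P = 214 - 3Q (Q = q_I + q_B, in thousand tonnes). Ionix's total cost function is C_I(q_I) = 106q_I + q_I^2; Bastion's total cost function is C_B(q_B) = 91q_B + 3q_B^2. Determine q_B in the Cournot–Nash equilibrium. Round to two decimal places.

Ionix's profit: π_I = (214 - 3Q)q_I - (106q_I + q_I²). Setting ∂π_I/∂q_I = 0: 108 - 8q_I - 3(q_B) = 0.
Bastion's profit: π_B = (214 - 3Q)q_B - (91q_B + 3q_B²). Setting ∂π_B/∂q_B = 0: 123 - 12q_B - 3(q_I) = 0.
So q_I = (108 - 3q_B)/8 and q_B = (123 - 3q_I)/12.
Solving the pair: q_I = 309/29, q_B = 220/29.

7.59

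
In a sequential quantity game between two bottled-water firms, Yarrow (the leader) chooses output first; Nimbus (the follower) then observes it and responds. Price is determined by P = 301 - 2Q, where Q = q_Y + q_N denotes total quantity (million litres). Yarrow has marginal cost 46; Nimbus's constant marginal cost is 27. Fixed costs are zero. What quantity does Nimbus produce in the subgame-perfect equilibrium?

The follower Nimbus best-responds to any q_Y: π_N = (301 - 2Q)q_N - 27q_N.
Setting the follower's marginal profit to zero, 274 - 2q_Y - 4q_N = 0, i.e. q_N = (274 - 2q_Y)/4.
Yarrow substitutes q_N(q_Y) into its own profit: π_Y = q_Y(301 - 2q_Y - (274 - 2q_Y)/2) - 46q_Y = (164 - q_Y)q_Y - 46q_Y.
Maximising: ∂π_Y/∂q_Y = 118 - 2q_Y = 0, giving q_Y = 59.
Then q_N = (274 - 2·59)/4 = 39.

39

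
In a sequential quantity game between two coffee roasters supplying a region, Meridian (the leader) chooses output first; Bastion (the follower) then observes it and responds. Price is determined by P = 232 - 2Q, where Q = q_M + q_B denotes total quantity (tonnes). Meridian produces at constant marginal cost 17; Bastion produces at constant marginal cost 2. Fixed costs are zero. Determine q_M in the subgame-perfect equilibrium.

Solve by backward induction. Given q_M, the follower Bastion maximises π_B = (232 - 2q_M - 2q_B)q_B - 2q_B.
∂π_B/∂q_B = 230 - 2q_M - 4q_B = 0 gives the reaction function q_B = (230 - 2q_M)/4.
Meridian substitutes q_B(q_M) into its own profit: π_M = q_M(232 - 2q_M - (230 - 2q_M)/2) - 17q_M = (117 - q_M)q_M - 17q_M.
The leader's first-order condition 100 - 2q_M = 0 yields q_M = 50.
Then q_B = (230 - 2·50)/4 = 65/2.

50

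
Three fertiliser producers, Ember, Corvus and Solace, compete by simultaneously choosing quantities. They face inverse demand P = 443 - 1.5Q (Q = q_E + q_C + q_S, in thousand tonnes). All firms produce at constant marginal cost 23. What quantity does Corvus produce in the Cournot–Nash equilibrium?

Each firm earns π_i = (443 - 1.5Q)q_i - 23q_i.
Setting ∂π_i/∂q_i = 0 with rivals' quantities fixed: 420 - 3q_i - (3/2)·Σ_{j≠i} q_j = 0.
With identical firms every q_j equals q_i, so Σ_{j≠i} q_j = 2q_i and 420 = 6q_i, giving q_i = 70.

70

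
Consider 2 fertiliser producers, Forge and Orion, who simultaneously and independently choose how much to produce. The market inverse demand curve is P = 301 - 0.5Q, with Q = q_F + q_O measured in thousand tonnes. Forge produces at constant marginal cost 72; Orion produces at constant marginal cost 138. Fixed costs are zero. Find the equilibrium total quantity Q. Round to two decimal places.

261.33

Forge's profit: π_F = (301 - 0.5Q)q_F - (72q_F). Setting ∂π_F/∂q_F = 0: 229 - q_F - (1/2)(q_O) = 0.
Orion's first-order condition: 163 - q_O - (1/2)(q_F) = 0.
Rearranging gives the reaction functions q_F = (229 - (1/2)q_O) and q_O = (163 - (1/2)q_F).
Solving the pair: q_F = 590/3, q_O = 194/3.
Total output Q = 590/3 + 194/3 = 784/3.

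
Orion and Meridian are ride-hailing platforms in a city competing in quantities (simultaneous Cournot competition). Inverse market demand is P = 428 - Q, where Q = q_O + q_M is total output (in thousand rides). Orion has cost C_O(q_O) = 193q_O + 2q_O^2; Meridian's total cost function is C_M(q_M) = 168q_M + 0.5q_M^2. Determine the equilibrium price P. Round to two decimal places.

Orion's profit: π_O = (428 - Q)q_O - (193q_O + 2q_O²). Setting ∂π_O/∂q_O = 0: 235 - 6q_O - (q_M) = 0.
Meridian's first-order condition: 260 - 3q_M - (q_O) = 0.
Rearranging gives the reaction functions q_O = (235 - q_M)/6 and q_M = (260 - q_O)/3.
Solving the pair: q_O = 445/17, q_M = 1325/17.
Total output Q = 1770/17, so price P = 428 - 1770/17 = 323.8824.

323.88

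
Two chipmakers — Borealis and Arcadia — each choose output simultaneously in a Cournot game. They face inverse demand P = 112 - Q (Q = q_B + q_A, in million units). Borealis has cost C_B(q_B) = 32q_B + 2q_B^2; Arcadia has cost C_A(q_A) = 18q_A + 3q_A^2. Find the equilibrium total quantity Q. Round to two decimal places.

Borealis's profit: π_B = (112 - Q)q_B - (32q_B + 2q_B²). Setting ∂π_B/∂q_B = 0: 80 - 6q_B - (q_A) = 0.
Arcadia's profit: π_A = (112 - Q)q_A - (18q_A + 3q_A²). Setting ∂π_A/∂q_A = 0: 94 - 8q_A - (q_B) = 0.
Rearranging gives the reaction functions q_B = (80 - q_A)/6 and q_A = (94 - q_B)/8.
Substituting one into the other gives q_B = 546/47 and q_A = 484/47.
Total output Q = 546/47 + 484/47 = 1030/47.

21.91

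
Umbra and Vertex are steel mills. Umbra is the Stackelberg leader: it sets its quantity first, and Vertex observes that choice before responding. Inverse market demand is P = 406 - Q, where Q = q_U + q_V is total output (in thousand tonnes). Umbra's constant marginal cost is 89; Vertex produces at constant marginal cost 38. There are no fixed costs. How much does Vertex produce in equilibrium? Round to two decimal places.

117.50

The follower Vertex best-responds to any q_U: π_V = (406 - Q)q_V - 38q_V.
∂π_V/∂q_V = 368 - q_U - 2q_V = 0 gives the reaction function q_V = (368 - q_U)/2.
Umbra substitutes q_V(q_U) into its own profit: π_U = q_U(406 - q_U - (368 - q_U)/2) - 89q_U = (222 - (1/2)q_U)q_U - 89q_U.
Leader FOC: 133 - q_U = 0, so q_U = 133.
Then q_V = (368 - 133)/2 = 235/2.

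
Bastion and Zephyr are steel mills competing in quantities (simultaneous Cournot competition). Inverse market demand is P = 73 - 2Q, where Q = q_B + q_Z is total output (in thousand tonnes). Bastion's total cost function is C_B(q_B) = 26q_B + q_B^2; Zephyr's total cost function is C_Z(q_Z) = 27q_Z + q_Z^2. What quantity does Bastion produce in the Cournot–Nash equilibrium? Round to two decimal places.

Bastion's profit: π_B = (73 - 2Q)q_B - (26q_B + q_B²). Setting ∂π_B/∂q_B = 0: 47 - 6q_B - 2(q_Z) = 0.
Zephyr's profit: π_Z = (73 - 2Q)q_Z - (27q_Z + q_Z²). Setting ∂π_Z/∂q_Z = 0: 46 - 6q_Z - 2(q_B) = 0.
Best responses: q_B = (47 - 2q_Z)/6, q_Z = (46 - 2q_B)/6.
Substituting one into the other gives q_B = 95/16 and q_Z = 91/16.

5.94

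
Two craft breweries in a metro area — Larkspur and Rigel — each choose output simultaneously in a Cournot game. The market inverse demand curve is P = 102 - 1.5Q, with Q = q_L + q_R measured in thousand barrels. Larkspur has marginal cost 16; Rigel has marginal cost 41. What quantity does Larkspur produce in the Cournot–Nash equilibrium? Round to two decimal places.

24.67

Larkspur's profit: π_L = (102 - 1.5Q)q_L - (16q_L). Setting ∂π_L/∂q_L = 0: 86 - 3q_L - (3/2)(q_R) = 0.
Rigel's profit: π_R = (102 - 1.5Q)q_R - (41q_R). Setting ∂π_R/∂q_R = 0: 61 - 3q_R - (3/2)(q_L) = 0.
Rearranging gives the reaction functions q_L = (86 - (3/2)q_R)/3 and q_R = (61 - (3/2)q_L)/3.
Substituting one into the other gives q_L = 74/3 and q_R = 8.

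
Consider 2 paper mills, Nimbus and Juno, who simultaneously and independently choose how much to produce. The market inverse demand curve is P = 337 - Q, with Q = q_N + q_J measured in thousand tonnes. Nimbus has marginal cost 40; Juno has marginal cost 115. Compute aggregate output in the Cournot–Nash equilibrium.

173

Nimbus's profit: π_N = (337 - Q)q_N - (40q_N). Setting ∂π_N/∂q_N = 0: 297 - 2q_N - (q_J) = 0.
Juno's first-order condition: 222 - 2q_J - (q_N) = 0.
So q_N = (297 - q_J)/2 and q_J = (222 - q_N)/2.
Substituting one into the other gives q_N = 124 and q_J = 49.
Total output Q = 124 + 49 = 173.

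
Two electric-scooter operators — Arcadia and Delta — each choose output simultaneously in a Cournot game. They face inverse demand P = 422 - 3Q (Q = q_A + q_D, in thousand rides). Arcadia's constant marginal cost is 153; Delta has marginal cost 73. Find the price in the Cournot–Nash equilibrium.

Arcadia's profit: π_A = (422 - 3Q)q_A - (153q_A). Setting ∂π_A/∂q_A = 0: 269 - 6q_A - 3(q_D) = 0.
Delta's profit: π_D = (422 - 3Q)q_D - (73q_D). Setting ∂π_D/∂q_D = 0: 349 - 6q_D - 3(q_A) = 0.
Rearranging gives the reaction functions q_A = (269 - 3q_D)/6 and q_D = (349 - 3q_A)/6.
Substituting one into the other gives q_A = 21 and q_D = 143/3.
Total output Q = 206/3, so price P = 422 - 3·(206/3) = 216.

216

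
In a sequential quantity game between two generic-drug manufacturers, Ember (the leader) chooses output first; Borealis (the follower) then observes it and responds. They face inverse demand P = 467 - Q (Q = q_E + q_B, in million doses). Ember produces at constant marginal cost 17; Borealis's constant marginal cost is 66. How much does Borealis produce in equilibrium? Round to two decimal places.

75.75

The follower Borealis best-responds to any q_E: π_B = (467 - Q)q_B - 66q_B.
Setting the follower's marginal profit to zero, 401 - q_E - 2q_B = 0, i.e. q_B = (401 - q_E)/2.
The leader anticipates this reaction. Substituting into P = 467 - Q gives P = 533/2 - (1/2)q_E, so π_E = (533/2 - (1/2)q_E)q_E - 17q_E.
Leader FOC: 499/2 - q_E = 0, so q_E = 499/2.
Then q_B = (401 - 499/2)/2 = 303/4.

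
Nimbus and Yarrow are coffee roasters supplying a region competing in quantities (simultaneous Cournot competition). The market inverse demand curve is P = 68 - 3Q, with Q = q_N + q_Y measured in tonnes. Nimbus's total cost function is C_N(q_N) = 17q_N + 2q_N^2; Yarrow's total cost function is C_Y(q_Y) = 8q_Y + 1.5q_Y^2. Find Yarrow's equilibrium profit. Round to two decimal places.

137.04

Nimbus's profit: π_N = (68 - 3Q)q_N - (17q_N + 2q_N²). Setting ∂π_N/∂q_N = 0: 51 - 10q_N - 3(q_Y) = 0.
Yarrow's profit: π_Y = (68 - 3Q)q_Y - (8q_Y + (3/2)q_Y²). Setting ∂π_Y/∂q_Y = 0: 60 - 9q_Y - 3(q_N) = 0.
Rearranging gives the reaction functions q_N = (51 - 3q_Y)/10 and q_Y = (60 - 3q_N)/9.
Solving the pair: q_N = 31/9, q_Y = 149/27.
Price P = 68 - 3·(242/27) = 370/9.
Yarrow's profit: (370/9)·(149/27) - 8·(149/27) - (3/2)(149/27)² = 137.0432.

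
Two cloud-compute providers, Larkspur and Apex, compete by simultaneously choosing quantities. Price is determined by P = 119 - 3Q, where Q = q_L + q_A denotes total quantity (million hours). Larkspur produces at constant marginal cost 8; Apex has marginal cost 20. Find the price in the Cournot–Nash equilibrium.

49

Larkspur's profit: π_L = (119 - 3Q)q_L - (8q_L). Setting ∂π_L/∂q_L = 0: 111 - 6q_L - 3(q_A) = 0.
Apex's first-order condition: 99 - 6q_A - 3(q_L) = 0.
Rearranging gives the reaction functions q_L = (111 - 3q_A)/6 and q_A = (99 - 3q_L)/6.
Solving the pair: q_L = 41/3, q_A = 29/3.
Total output Q = 70/3, so price P = 119 - 3·(70/3) = 49.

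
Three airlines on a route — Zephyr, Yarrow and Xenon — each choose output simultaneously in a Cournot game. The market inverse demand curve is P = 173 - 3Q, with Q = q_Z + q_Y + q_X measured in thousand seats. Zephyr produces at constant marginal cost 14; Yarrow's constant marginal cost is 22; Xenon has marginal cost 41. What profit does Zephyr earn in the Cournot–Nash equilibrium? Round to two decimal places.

Zephyr's profit: π_Z = (173 - 3Q)q_Z - (14q_Z). Setting ∂π_Z/∂q_Z = 0: 159 - 6q_Z - 3(q_Y + q_X) = 0.
Yarrow's profit: π_Y = (173 - 3Q)q_Y - (22q_Y). Setting ∂π_Y/∂q_Y = 0: 151 - 6q_Y - 3(q_Z + q_X) = 0.
Xenon's profit: π_X = (173 - 3Q)q_X - (41q_X). Setting ∂π_X/∂q_X = 0: 132 - 6q_X - 3(q_Z + q_Y) = 0.
Adding the 3 first-order conditions: 442 − 12Q = 0, so Q = 221/6.
Back-substituting: q_Z = (159 − 221/2)/3 = 97/6, q_Y = (151 − 221/2)/3 = 27/2, q_X = (132 − 221/2)/3 = 43/6.
Price P = 173 - 3·(221/6) = 125/2.
Zephyr's profit: (125/2 - 14)·(97/6) = 784.0833.

784.08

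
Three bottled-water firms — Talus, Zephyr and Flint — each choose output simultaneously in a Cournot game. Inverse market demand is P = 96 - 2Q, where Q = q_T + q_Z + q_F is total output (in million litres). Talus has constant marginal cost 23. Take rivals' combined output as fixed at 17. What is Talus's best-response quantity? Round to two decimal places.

With rivals' combined output fixed at 17, Talus's profit is π_T = (96 - 2·17 - 2q_T)q_T - (23q_T) = (62 - 2q_T)q_T - (23q_T).
∂π_T/∂q_T = 39 - 4q_T = 0, so q_T = 39/4.

9.75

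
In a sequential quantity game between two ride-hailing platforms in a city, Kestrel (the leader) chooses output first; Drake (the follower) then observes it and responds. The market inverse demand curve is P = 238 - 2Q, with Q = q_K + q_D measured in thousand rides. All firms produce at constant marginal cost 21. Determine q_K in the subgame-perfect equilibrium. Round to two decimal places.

54.25

Solve by backward induction. Given q_K, the follower Drake maximises π_D = (238 - 2q_K - 2q_D)q_D - 21q_D.
∂π_D/∂q_D = 217 - 2q_K - 4q_D = 0 gives the reaction function q_D = (217 - 2q_K)/4.
The leader anticipates this reaction. Substituting into P = 238 - 2Q gives P = 259/2 - q_K, so π_K = (259/2 - q_K)q_K - 21q_K.
Leader FOC: 217/2 - 2q_K = 0, so q_K = 217/4.
Then q_D = (217 - 2·(217/4))/4 = 217/8.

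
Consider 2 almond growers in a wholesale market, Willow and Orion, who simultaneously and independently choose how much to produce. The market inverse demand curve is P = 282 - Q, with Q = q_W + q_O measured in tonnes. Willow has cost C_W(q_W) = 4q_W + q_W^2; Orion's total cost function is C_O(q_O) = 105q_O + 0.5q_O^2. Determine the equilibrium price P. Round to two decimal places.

Willow's profit: π_W = (282 - Q)q_W - (4q_W + q_W²). Setting ∂π_W/∂q_W = 0: 278 - 4q_W - (q_O) = 0.
Orion's first-order condition: 177 - 3q_O - (q_W) = 0.
Best responses: q_W = (278 - q_O)/4, q_O = (177 - q_W)/3.
Solving the pair: q_W = 657/11, q_O = 430/11.
Total output Q = 1087/11, so price P = 282 - 1087/11 = 183.1818.

183.18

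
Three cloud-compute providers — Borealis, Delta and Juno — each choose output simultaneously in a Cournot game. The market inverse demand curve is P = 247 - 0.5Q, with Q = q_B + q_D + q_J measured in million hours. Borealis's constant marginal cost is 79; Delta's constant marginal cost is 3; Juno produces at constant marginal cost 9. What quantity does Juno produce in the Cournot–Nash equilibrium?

151

Borealis's profit: π_B = (247 - 0.5Q)q_B - (79q_B). Setting ∂π_B/∂q_B = 0: 168 - q_B - (1/2)(q_D + q_J) = 0.
Delta's profit: π_D = (247 - 0.5Q)q_D - (3q_D). Setting ∂π_D/∂q_D = 0: 244 - q_D - (1/2)(q_B + q_J) = 0.
Juno's profit: π_J = (247 - 0.5Q)q_J - (9q_J). Setting ∂π_J/∂q_J = 0: 238 - q_J - (1/2)(q_B + q_D) = 0.
Summing all 3 equations gives 650 − 2Q = 0, hence Q = 325.
Back-substituting: q_B = (168 − 325/2)/(1/2) = 11, q_D = (244 − 325/2)/(1/2) = 163, q_J = (238 − 325/2)/(1/2) = 151.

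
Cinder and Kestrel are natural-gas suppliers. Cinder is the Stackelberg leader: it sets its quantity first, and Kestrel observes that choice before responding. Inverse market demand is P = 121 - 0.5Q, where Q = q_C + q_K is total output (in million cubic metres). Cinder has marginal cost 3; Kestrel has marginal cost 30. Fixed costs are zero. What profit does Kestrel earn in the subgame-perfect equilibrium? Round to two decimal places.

The follower Kestrel best-responds to any q_C: π_K = (121 - 0.5Q)q_K - 30q_K.
Setting the follower's marginal profit to zero, 91 - (1/2)q_C - q_K = 0, i.e. q_K = (91 - (1/2)q_C).
The leader anticipates this reaction. Substituting into P = 121 - 0.5Q gives P = 151/2 - (1/4)q_C, so π_C = (151/2 - (1/4)q_C)q_C - 3q_C.
Maximising: ∂π_C/∂q_C = 145/2 - (1/2)q_C = 0, giving q_C = 145.
Then q_K = (91 - (1/2)·145) = 37/2.
Price P = 121 - (1/2)·(327/2) = 157/4.
Kestrel's profit: (157/4 - 30)·(37/2) = 1369/8.

171.13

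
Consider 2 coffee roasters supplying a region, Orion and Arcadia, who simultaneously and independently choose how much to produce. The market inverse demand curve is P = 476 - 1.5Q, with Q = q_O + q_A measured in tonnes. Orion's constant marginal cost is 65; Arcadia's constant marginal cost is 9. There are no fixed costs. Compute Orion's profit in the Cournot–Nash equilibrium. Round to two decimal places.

9335.19

Orion's profit: π_O = (476 - 1.5Q)q_O - (65q_O). Setting ∂π_O/∂q_O = 0: 411 - 3q_O - (3/2)(q_A) = 0.
Arcadia's first-order condition: 467 - 3q_A - (3/2)(q_O) = 0.
So q_O = (411 - (3/2)q_A)/3 and q_A = (467 - (3/2)q_O)/3.
Solving the pair: q_O = 710/9, q_A = 1046/9.
Price P = 476 - (3/2)·(1756/9) = 550/3.
Orion's profit: (550/3 - 65)·(710/9) = 9335.1852.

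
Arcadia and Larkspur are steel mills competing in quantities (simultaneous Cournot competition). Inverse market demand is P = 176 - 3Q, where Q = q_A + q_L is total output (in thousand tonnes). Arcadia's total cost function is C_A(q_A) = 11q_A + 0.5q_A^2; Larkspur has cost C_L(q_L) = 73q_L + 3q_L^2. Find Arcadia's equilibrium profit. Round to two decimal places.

Arcadia's profit: π_A = (176 - 3Q)q_A - (11q_A + (1/2)q_A²). Setting ∂π_A/∂q_A = 0: 165 - 7q_A - 3(q_L) = 0.
Larkspur's profit: π_L = (176 - 3Q)q_L - (73q_L + 3q_L²). Setting ∂π_L/∂q_L = 0: 103 - 12q_L - 3(q_A) = 0.
So q_A = (165 - 3q_L)/7 and q_L = (103 - 3q_A)/12.
Solving the pair: q_A = 557/25, q_L = 226/75.
Price P = 176 - 3·(1897/75) = 100.1200.
Arcadia's profit: 100.1200·(557/25) - 11·(557/25) - (1/2)(557/25)² = 1737.3944.

1737.39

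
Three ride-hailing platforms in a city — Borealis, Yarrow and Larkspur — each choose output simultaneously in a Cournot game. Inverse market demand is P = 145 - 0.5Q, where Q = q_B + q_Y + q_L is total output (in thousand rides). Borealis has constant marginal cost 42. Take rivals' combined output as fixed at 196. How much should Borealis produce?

With rivals' combined output fixed at 196, Borealis's profit is π_B = (145 - (1/2)·196 - (1/2)q_B)q_B - (42q_B) = (47 - (1/2)q_B)q_B - (42q_B).
∂π_B/∂q_B = 5 - q_B = 0, so q_B = 5.

5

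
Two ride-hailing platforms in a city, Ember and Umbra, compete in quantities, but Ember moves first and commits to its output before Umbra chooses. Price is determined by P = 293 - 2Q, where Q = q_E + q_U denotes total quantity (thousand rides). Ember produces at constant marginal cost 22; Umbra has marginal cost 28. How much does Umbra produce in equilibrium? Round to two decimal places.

31.63

The follower Umbra best-responds to any q_E: π_U = (293 - 2Q)q_U - 28q_U.
Setting the follower's marginal profit to zero, 265 - 2q_E - 4q_U = 0, i.e. q_U = (265 - 2q_E)/4.
Ember substitutes q_U(q_E) into its own profit: π_E = q_E(293 - 2q_E - (265 - 2q_E)/2) - 22q_E = (321/2 - q_E)q_E - 22q_E.
Maximising: ∂π_E/∂q_E = 277/2 - 2q_E = 0, giving q_E = 277/4.
Then q_U = (265 - 2·(277/4))/4 = 253/8.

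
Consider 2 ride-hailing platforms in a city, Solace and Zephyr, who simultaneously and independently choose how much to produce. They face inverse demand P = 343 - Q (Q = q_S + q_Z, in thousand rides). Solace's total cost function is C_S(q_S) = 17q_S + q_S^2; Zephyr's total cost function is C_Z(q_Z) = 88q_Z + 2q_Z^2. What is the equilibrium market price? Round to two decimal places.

Solace's profit: π_S = (343 - Q)q_S - (17q_S + q_S²). Setting ∂π_S/∂q_S = 0: 326 - 4q_S - (q_Z) = 0.
Zephyr's first-order condition: 255 - 6q_Z - (q_S) = 0.
Rearranging gives the reaction functions q_S = (326 - q_Z)/4 and q_Z = (255 - q_S)/6.
Substituting one into the other gives q_S = 1701/23 and q_Z = 694/23.
Total output Q = 104.1304, so price P = 343 - 104.1304 = 238.8696.

238.87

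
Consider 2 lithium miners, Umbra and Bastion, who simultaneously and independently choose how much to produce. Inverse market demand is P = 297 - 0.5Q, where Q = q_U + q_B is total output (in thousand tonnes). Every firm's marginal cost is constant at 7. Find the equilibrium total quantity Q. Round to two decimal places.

Each firm earns π_i = (297 - 0.5Q)q_i - 7q_i.
First-order condition (treating rivals' output as given): 290 - q_i - (1/2)q_j = 0.
With identical firms every q_j equals q_i, so q_j = q_i and 290 = (3/2)q_i, giving q_i = 580/3.
Total output Q = 580/3 + 580/3 = 1160/3.

386.67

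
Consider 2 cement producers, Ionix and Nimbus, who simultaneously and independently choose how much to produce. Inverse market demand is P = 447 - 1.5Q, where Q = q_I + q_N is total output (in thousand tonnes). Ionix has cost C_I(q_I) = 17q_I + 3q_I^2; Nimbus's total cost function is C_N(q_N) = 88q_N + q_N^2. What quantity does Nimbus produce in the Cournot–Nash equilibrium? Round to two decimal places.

Ionix's profit: π_I = (447 - 1.5Q)q_I - (17q_I + 3q_I²). Setting ∂π_I/∂q_I = 0: 430 - 9q_I - (3/2)(q_N) = 0.
Nimbus's profit: π_N = (447 - 1.5Q)q_N - (88q_N + q_N²). Setting ∂π_N/∂q_N = 0: 359 - 5q_N - (3/2)(q_I) = 0.
So q_I = (430 - (3/2)q_N)/9 and q_N = (359 - (3/2)q_I)/5.
Substituting one into the other gives q_I = 37.6959 and q_N = 60.4912.

60.49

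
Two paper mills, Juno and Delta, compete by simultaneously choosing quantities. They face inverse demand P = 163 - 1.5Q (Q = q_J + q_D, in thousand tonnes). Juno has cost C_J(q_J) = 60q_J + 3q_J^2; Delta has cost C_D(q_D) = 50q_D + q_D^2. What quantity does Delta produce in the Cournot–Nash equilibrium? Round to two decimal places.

20.18

Juno's profit: π_J = (163 - 1.5Q)q_J - (60q_J + 3q_J²). Setting ∂π_J/∂q_J = 0: 103 - 9q_J - (3/2)(q_D) = 0.
Delta's profit: π_D = (163 - 1.5Q)q_D - (50q_D + q_D²). Setting ∂π_D/∂q_D = 0: 113 - 5q_D - (3/2)(q_J) = 0.
Rearranging gives the reaction functions q_J = (103 - (3/2)q_D)/9 and q_D = (113 - (3/2)q_J)/5.
Solving the pair: q_J = 1382/171, q_D = 1150/57.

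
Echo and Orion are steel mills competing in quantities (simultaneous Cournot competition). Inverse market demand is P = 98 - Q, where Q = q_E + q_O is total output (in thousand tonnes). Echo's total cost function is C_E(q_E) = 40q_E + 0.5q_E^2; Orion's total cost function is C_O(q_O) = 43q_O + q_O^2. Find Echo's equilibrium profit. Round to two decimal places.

388.38

Echo's profit: π_E = (98 - Q)q_E - (40q_E + (1/2)q_E²). Setting ∂π_E/∂q_E = 0: 58 - 3q_E - (q_O) = 0.
Orion's profit: π_O = (98 - Q)q_O - (43q_O + q_O²). Setting ∂π_O/∂q_O = 0: 55 - 4q_O - (q_E) = 0.
Best responses: q_E = (58 - q_O)/3, q_O = (55 - q_E)/4.
Solving the pair: q_E = 177/11, q_O = 107/11.
Price P = 98 - 284/11 = 794/11.
Echo's profit: (794/11)·(177/11) - 40·(177/11) - (1/2)(177/11)² = 388.3760.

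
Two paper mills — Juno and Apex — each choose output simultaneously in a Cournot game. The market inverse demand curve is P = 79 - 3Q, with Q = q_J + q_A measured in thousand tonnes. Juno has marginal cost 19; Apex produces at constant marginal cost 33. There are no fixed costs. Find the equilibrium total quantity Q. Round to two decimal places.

11.78

Juno's profit: π_J = (79 - 3Q)q_J - (19q_J). Setting ∂π_J/∂q_J = 0: 60 - 6q_J - 3(q_A) = 0.
Apex's first-order condition: 46 - 6q_A - 3(q_J) = 0.
Best responses: q_J = (60 - 3q_A)/6, q_A = (46 - 3q_J)/6.
Substituting one into the other gives q_J = 74/9 and q_A = 32/9.
Total output Q = 74/9 + 32/9 = 106/9.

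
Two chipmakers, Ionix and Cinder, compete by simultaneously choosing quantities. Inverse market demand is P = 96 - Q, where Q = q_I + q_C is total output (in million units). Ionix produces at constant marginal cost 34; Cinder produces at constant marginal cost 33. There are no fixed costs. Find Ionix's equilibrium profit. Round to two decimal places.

Ionix's profit: π_I = (96 - Q)q_I - (34q_I). Setting ∂π_I/∂q_I = 0: 62 - 2q_I - (q_C) = 0.
Cinder's first-order condition: 63 - 2q_C - (q_I) = 0.
So q_I = (62 - q_C)/2 and q_C = (63 - q_I)/2.
Substituting one into the other gives q_I = 61/3 and q_C = 64/3.
Price P = 96 - 125/3 = 163/3.
Ionix's profit: (163/3 - 34)·(61/3) = 413.4444.

413.44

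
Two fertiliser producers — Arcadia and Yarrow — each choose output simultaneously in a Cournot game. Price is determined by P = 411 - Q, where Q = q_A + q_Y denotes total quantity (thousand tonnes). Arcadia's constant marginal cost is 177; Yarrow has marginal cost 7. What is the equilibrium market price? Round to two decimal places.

Arcadia's profit: π_A = (411 - Q)q_A - (177q_A). Setting ∂π_A/∂q_A = 0: 234 - 2q_A - (q_Y) = 0.
Yarrow's profit: π_Y = (411 - Q)q_Y - (7q_Y). Setting ∂π_Y/∂q_Y = 0: 404 - 2q_Y - (q_A) = 0.
Rearranging gives the reaction functions q_A = (234 - q_Y)/2 and q_Y = (404 - q_A)/2.
Solving the pair: q_A = 64/3, q_Y = 574/3.
Total output Q = 638/3, so price P = 411 - 638/3 = 595/3.

198.33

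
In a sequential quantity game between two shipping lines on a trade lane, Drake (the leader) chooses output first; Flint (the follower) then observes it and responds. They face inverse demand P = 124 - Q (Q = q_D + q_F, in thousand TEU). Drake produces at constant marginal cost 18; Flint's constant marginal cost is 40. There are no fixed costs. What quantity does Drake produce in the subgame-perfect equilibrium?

64

Solve by backward induction. Given q_D, the follower Flint maximises π_F = (124 - q_D - q_F)q_F - 40q_F.
Follower FOC: 84 - q_D - 2q_F = 0, so q_F(q_D) = (84 - q_D)/2.
The leader anticipates this reaction. Substituting into P = 124 - Q gives P = 82 - (1/2)q_D, so π_D = (82 - (1/2)q_D)q_D - 18q_D.
Maximising: ∂π_D/∂q_D = 64 - q_D = 0, giving q_D = 64.
Then q_F = (84 - 64)/2 = 10.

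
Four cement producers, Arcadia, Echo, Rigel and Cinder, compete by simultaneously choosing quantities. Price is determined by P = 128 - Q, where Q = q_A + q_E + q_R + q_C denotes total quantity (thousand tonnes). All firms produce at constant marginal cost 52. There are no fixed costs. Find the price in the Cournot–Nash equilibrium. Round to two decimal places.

67.20

Each firm earns π_i = (128 - Q)q_i - 52q_i.
Setting ∂π_i/∂q_i = 0 with rivals' quantities fixed: 76 - 2q_i - Σ_{j≠i} q_j = 0.
By symmetry each firm produces the same amount; substituting Σ_{j≠i} q_j = 3q_i yields q_i = 76/5.
Total output Q = 304/5, so price P = 128 - 304/5 = 336/5.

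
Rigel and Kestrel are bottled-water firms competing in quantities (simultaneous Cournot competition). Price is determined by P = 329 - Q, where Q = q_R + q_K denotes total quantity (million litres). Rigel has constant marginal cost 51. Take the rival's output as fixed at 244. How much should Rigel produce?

17

With the rival's output fixed at 244, Rigel's profit is π_R = (329 - 244 - q_R)q_R - (51q_R) = (85 - q_R)q_R - (51q_R).
∂π_R/∂q_R = 34 - 2q_R = 0, so q_R = 17.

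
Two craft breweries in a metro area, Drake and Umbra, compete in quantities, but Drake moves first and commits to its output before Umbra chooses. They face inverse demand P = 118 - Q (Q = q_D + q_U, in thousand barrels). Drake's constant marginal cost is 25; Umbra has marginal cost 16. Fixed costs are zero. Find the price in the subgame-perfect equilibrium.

The follower Umbra best-responds to any q_D: π_U = (118 - Q)q_U - 16q_U.
Follower FOC: 102 - q_D - 2q_U = 0, so q_U(q_D) = (102 - q_D)/2.
The leader anticipates this reaction. Substituting into P = 118 - Q gives P = 67 - (1/2)q_D, so π_D = (67 - (1/2)q_D)q_D - 25q_D.
Maximising: ∂π_D/∂q_D = 42 - q_D = 0, giving q_D = 42.
Then q_U = (102 - 42)/2 = 30.
Total output Q = 72, so price P = 118 - 72 = 46.

46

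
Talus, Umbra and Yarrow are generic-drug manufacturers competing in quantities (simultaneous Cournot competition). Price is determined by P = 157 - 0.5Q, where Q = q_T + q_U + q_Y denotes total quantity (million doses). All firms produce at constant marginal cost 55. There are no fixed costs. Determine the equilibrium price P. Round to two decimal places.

80.50

A representative firm's profit is π_i = q_i(157 - 0.5Q) - 55q_i.
Setting ∂π_i/∂q_i = 0 with rivals' quantities fixed: 102 - q_i - (1/2)·Σ_{j≠i} q_j = 0.
With identical firms every q_j equals q_i, so Σ_{j≠i} q_j = 2q_i and 102 = 2q_i, giving q_i = 51.
Total output Q = 153, so price P = 157 - (1/2)·153 = 161/2.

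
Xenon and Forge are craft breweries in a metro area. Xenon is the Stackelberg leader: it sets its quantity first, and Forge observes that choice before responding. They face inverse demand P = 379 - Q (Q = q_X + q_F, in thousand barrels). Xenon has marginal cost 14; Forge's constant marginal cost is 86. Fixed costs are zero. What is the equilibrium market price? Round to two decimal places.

123.25

Solve by backward induction. Given q_X, the follower Forge maximises π_F = (379 - q_X - q_F)q_F - 86q_F.
Setting the follower's marginal profit to zero, 293 - q_X - 2q_F = 0, i.e. q_F = (293 - q_X)/2.
Xenon substitutes q_F(q_X) into its own profit: π_X = q_X(379 - q_X - (293 - q_X)/2) - 14q_X = (465/2 - (1/2)q_X)q_X - 14q_X.
Maximising: ∂π_X/∂q_X = 437/2 - q_X = 0, giving q_X = 437/2.
Then q_F = (293 - 437/2)/2 = 149/4.
Total output Q = 1023/4, so price P = 379 - 1023/4 = 493/4.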